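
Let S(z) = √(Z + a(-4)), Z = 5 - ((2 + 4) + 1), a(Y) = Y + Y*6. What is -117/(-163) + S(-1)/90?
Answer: 117/163 + I*√30/90 ≈ 0.71779 + 0.060858*I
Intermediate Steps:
a(Y) = 7*Y (a(Y) = Y + 6*Y = 7*Y)
Z = -2 (Z = 5 - (6 + 1) = 5 - 1*7 = 5 - 7 = -2)
S(z) = I*√30 (S(z) = √(-2 + 7*(-4)) = √(-2 - 28) = √(-30) = I*√30)
-117/(-163) + S(-1)/90 = -117/(-163) + (I*√30)/90 = -117*(-1/163) + (I*√30)*(1/90) = 117/163 + I*√30/90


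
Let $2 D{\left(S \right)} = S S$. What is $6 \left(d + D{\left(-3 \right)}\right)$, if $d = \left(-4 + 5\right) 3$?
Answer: $45$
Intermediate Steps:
$D{\left(S \right)} = \frac{S^{2}}{2}$ ($D{\left(S \right)} = \frac{S S}{2} = \frac{S^{2}}{2}$)
$d = 3$ ($d = 1 \cdot 3 = 3$)
$6 \left(d + D{\left(-3 \right)}\right) = 6 \left(3 + \frac{\left(-3\right)^{2}}{2}\right) = 6 \left(3 + \frac{1}{2} \cdot 9\right) = 6 \left(3 + \frac{9}{2}\right) = 6 \cdot \frac{15}{2} = 45$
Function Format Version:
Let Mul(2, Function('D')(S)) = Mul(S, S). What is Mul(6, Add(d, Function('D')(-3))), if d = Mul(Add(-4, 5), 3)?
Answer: 45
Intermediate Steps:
Function('D')(S) = Mul(Rational(1, 2), Pow(S, 2)) (Function('D')(S) = Mul(Rational(1, 2), Mul(S, S)) = Mul(Rational(1, 2), Pow(S, 2)))
d = 3 (d = Mul(1, 3) = 3)
Mul(6, Add(d, Function('D')(-3))) = Mul(6, Add(3, Mul(Rational(1, 2), Pow(-3, 2)))) = Mul(6, Add(3, Mul(Rational(1, 2), 9))) = Mul(6, Add(3, Rational(9, 2))) = Mul(6, Rational(15, 2)) = 45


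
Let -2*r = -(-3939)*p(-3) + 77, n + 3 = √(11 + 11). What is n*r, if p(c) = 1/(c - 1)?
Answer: -10893/8 + 3631*√22/8 ≈ 767.24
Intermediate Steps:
p(c) = 1/(-1 + c)
n = -3 + √22 (n = -3 + √(11 + 11) = -3 + √22 ≈ 1.6904)
r = 3631/8 (r = -(-(-3939)/(-1 - 3) + 77)/2 = -(-(-3939)/(-4) + 77)/2 = -(-(-3939)*(-1)/4 + 77)/2 = -(-303*13/4 + 77)/2 = -(-3939/4 + 77)/2 = -½*(-3631/4) = 3631/8 ≈ 453.88)
n*r = (-3 + √22)*(3631/8) = -10893/8 + 3631*√22/8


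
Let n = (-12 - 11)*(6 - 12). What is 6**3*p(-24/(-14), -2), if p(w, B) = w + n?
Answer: 211248/7 ≈ 30178.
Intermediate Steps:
n = 138 (n = -23*(-6) = 138)
p(w, B) = 138 + w (p(w, B) = w + 138 = 138 + w)
6**3*p(-24/(-14), -2) = 6**3*(138 - 24/(-14)) = 216*(138 - 24*(-1/14)) = 216*(138 + 12/7) = 216*(978/7) = 211248/7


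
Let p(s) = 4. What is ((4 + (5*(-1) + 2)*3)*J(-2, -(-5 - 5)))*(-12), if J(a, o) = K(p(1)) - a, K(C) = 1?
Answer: 180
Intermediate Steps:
J(a, o) = 1 - a
((4 + (5*(-1) + 2)*3)*J(-2, -(-5 - 5)))*(-12) = ((4 + (5*(-1) + 2)*3)*(1 - 1*(-2)))*(-12) = ((4 + (-5 + 2)*3)*(1 + 2))*(-12) = ((4 - 3*3)*3)*(-12) = ((4 - 9)*3)*(-12) = -5*3*(-12) = -15*(-12) = 180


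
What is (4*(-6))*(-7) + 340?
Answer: 508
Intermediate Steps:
(4*(-6))*(-7) + 340 = -24*(-7) + 340 = 168 + 340 = 508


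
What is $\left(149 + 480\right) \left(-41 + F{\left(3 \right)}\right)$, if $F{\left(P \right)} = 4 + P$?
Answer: $-21386$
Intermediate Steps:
$\left(149 + 480\right) \left(-41 + F{\left(3 \right)}\right) = \left(149 + 480\right) \left(-41 + \left(4 + 3\right)\right) = 629 \left(-41 + 7\right) = 629 \left(-34\right) = -21386$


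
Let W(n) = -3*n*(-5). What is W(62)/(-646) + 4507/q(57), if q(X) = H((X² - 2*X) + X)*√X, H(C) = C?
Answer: -465/323 + 4507*√57/181944 ≈ -1.2526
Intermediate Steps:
W(n) = 15*n
q(X) = √X*(X² - X) (q(X) = ((X² - 2*X) + X)*√X = (X² - X)*√X = √X*(X² - X))
W(62)/(-646) + 4507/q(57) = (15*62)/(-646) + 4507/((57^(3/2)*(-1 + 57))) = 930*(-1/646) + 4507/(((57*√57)*56)) = -465/323 + 4507/((3192*√57)) = -465/323 + 4507*(√57/181944) = -465/323 + 4507*√57/181944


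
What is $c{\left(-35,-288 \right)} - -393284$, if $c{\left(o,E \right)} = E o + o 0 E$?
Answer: $403364$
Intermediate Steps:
$c{\left(o,E \right)} = E o$ ($c{\left(o,E \right)} = E o + 0 E = E o + 0 = E o$)
$c{\left(-35,-288 \right)} - -393284 = \left(-288\right) \left(-35\right) - -393284 = 10080 + 393284 = 403364$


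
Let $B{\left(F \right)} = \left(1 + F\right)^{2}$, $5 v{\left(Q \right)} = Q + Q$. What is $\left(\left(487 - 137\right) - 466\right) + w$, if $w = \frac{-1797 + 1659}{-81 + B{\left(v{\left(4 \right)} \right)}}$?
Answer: $- \frac{105923}{928} \approx -114.14$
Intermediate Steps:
$v{\left(Q \right)} = \frac{2 Q}{5}$ ($v{\left(Q \right)} = \frac{Q + Q}{5} = \frac{2 Q}{5}$)
$w = \frac{1725}{928}$ ($w = \frac{-1797 + 1659}{-81 + \left(1 + \frac{2}{5} \cdot 4\right)^{2}} = - \frac{138}{-81 + \left(1 + \frac{8}{5}\right)^{2}} = - \frac{138}{-81 + \left(\frac{13}{5}\right)^{2}} = - \frac{138}{-81 + \frac{169}{25}} = - \frac{138}{- \frac{1856}{25}} = \left(-138\right) \left(- \frac{25}{1856}\right) = \frac{1725}{928} \approx 1.8588$)
$\left(\left(487 - 137\right) - 466\right) + w = \left(\left(487 - 137\right) - 466\right) + \frac{1725}{928} = \left(350 - 466\right) + \frac{1725}{928} = -116 + \frac{1725}{928} = - \frac{105923}{928}$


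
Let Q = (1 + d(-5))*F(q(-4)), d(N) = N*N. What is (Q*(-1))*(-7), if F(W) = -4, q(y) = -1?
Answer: -728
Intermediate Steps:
d(N) = N²
Q = -104 (Q = (1 + (-5)²)*(-4) = (1 + 25)*(-4) = 26*(-4) = -104)
(Q*(-1))*(-7) = -104*(-1)*(-7) = 104*(-7) = -728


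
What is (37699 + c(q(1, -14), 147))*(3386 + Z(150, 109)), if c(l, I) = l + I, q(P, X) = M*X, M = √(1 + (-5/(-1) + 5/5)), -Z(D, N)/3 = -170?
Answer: 147448016 - 54544*√7 ≈ 1.4730e+8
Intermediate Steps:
Z(D, N) = 510 (Z(D, N) = -3*(-170) = 510)
M = √7 (M = √(1 + (-5*(-1) + 5*(⅕))) = √(1 + (5 + 1)) = √(1 + 6) = √7 ≈ 2.6458)
q(P, X) = X*√7 (q(P, X) = √7*X = X*√7)
c(l, I) = I + l
(37699 + c(q(1, -14), 147))*(3386 + Z(150, 109)) = (37699 + (147 - 14*√7))*(3386 + 510) = (37846 - 14*√7)*3896 = 147448016 - 54544*√7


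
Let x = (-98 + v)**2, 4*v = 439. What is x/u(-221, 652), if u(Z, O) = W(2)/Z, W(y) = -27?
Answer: 488189/432 ≈ 1130.1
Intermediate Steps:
v = 439/4 (v = (1/4)*439 = 439/4 ≈ 109.75)
x = 2209/16 (x = (-98 + 439/4)**2 = (47/4)**2 = 2209/16 ≈ 138.06)
u(Z, O) = -27/Z
x/u(-221, 652) = 2209/(16*((-27/(-221)))) = 2209/(16*((-27*(-1/221)))) = 2209/(16*(27/221)) = (2209/16)*(221/27) = 488189/432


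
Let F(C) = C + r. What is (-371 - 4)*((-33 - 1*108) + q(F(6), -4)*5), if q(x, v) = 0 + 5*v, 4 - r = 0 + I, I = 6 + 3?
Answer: 90375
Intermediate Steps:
I = 9
r = -5 (r = 4 - (0 + 9) = 4 - 1*9 = 4 - 9 = -5)
F(C) = -5 + C (F(C) = C - 5 = -5 + C)
q(x, v) = 5*v
(-371 - 4)*((-33 - 1*108) + q(F(6), -4)*5) = (-371 - 4)*((-33 - 1*108) + (5*(-4))*5) = -375*((-33 - 108) - 20*5) = -375*(-141 - 100) = -375*(-241) = 90375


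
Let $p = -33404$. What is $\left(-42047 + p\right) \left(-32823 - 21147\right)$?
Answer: $4072090470$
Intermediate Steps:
$\left(-42047 + p\right) \left(-32823 - 21147\right) = \left(-42047 - 33404\right) \left(-32823 - 21147\right) = \left(-75451\right) \left(-53970\right) = 4072090470$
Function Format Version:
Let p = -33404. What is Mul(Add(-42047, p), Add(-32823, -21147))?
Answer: 4072090470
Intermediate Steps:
Mul(Add(-42047, p), Add(-32823, -21147)) = Mul(Add(-42047, -33404), Add(-32823, -21147)) = Mul(-75451, -53970) = 4072090470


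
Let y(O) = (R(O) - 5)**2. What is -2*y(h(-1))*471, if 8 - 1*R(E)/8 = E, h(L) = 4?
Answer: -686718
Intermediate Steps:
R(E) = 64 - 8*E
y(O) = (59 - 8*O)**2 (y(O) = ((64 - 8*O) - 5)**2 = (59 - 8*O)**2)
-2*y(h(-1))*471 = -2*(-59 + 8*4)**2*471 = -2*(-59 + 32)**2*471 = -2*(-27)**2*471 = -2*729*471 = -1458*471 = -686718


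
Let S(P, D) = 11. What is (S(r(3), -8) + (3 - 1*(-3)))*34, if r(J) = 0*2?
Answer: 578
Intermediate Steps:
r(J) = 0
(S(r(3), -8) + (3 - 1*(-3)))*34 = (11 + (3 - 1*(-3)))*34 = (11 + (3 + 3))*34 = (11 + 6)*34 = 17*34 = 578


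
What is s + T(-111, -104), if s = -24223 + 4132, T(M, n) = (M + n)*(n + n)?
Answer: 24629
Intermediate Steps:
T(M, n) = 2*n*(M + n) (T(M, n) = (M + n)*(2*n) = 2*n*(M + n))
s = -20091
s + T(-111, -104) = -20091 + 2*(-104)*(-111 - 104) = -20091 + 2*(-104)*(-215) = -20091 + 44720 = 24629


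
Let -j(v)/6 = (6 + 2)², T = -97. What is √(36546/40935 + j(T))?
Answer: I*√71329210210/13645 ≈ 19.573*I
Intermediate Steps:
j(v) = -384 (j(v) = -6*(6 + 2)² = -6*8² = -6*64 = -384)
√(36546/40935 + j(T)) = √(36546/40935 - 384) = √(36546*(1/40935) - 384) = √(12182/13645 - 384) = √(-5227498/13645) = I*√71329210210/13645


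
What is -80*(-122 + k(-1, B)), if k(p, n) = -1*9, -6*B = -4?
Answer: 10480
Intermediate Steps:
B = 2/3 (B = -1/6*(-4) = 2/3 ≈ 0.66667)
k(p, n) = -9
-80*(-122 + k(-1, B)) = -80*(-122 - 9) = -80*(-131) = 10480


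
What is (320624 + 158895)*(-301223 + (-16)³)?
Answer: -146406261561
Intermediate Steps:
(320624 + 158895)*(-301223 + (-16)³) = 479519*(-301223 - 4096) = 479519*(-305319) = -146406261561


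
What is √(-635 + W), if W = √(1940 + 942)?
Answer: √(-635 + √2882) ≈ 24.11*I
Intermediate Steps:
W = √2882 ≈ 53.684
√(-635 + W) = √(-635 + √2882)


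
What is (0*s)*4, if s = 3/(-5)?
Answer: 0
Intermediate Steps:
s = -⅗ (s = 3*(-⅕) = -⅗ ≈ -0.60000)
(0*s)*4 = (0*(-⅗))*4 = 0*4 = 0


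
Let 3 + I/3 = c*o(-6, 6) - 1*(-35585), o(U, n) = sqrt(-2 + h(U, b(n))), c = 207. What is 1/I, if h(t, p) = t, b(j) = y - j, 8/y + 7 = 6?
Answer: 17791/1899632274 - 69*I*sqrt(2)/633210758 ≈ 9.3655e-6 - 1.541e-7*I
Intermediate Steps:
y = -8 (y = 8/(-7 + 6) = 8/(-1) = 8*(-1) = -8)
b(j) = -8 - j
o(U, n) = sqrt(-2 + U)
I = 106746 + 1242*I*sqrt(2) (I = -9 + 3*(207*sqrt(-2 - 6) - 1*(-35585)) = -9 + 3*(207*sqrt(-8) + 35585) = -9 + 3*(207*(2*I*sqrt(2)) + 35585) = -9 + 3*(414*I*sqrt(2) + 35585) = -9 + 3*(35585 + 414*I*sqrt(2)) = -9 + (106755 + 1242*I*sqrt(2)) = 106746 + 1242*I*sqrt(2) ≈ 1.0675e+5 + 1756.5*I)
1/I = 1/(106746 + 1242*I*sqrt(2))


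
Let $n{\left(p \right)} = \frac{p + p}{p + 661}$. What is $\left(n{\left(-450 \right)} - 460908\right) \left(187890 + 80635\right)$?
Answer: $- \frac{26114724340200}{211} \approx -1.2377 \cdot 10^{11}$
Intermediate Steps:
$n{\left(p \right)} = \frac{2 p}{661 + p}$
$\left(n{\left(-450 \right)} - 460908\right) \left(187890 + 80635\right) = \left(2 \left(-450\right) \frac{1}{661 - 450} - 460908\right) \left(187890 + 80635\right) = \left(2 \left(-450\right) \frac{1}{211} - 460908\right) 268525 = \left(- \frac{900}{211} - 460908\right) 268525 = \left(- \frac{97252488}{211}\right) 268525 = - \frac{26114724340200}{211}$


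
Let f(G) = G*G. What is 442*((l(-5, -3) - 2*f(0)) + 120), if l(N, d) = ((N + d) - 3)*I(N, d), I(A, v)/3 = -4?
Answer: 111384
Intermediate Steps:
f(G) = G²
I(A, v) = -12 (I(A, v) = 3*(-4) = -12)
l(N, d) = 36 - 12*N - 12*d (l(N, d) = ((N + d) - 3)*(-12) = (-3 + N + d)*(-12) = 36 - 12*N - 12*d)
442*((l(-5, -3) - 2*f(0)) + 120) = 442*(((36 - 12*(-5) - 12*(-3)) - 2*0²) + 120) = 442*(((36 + 60 + 36) - 2*0) + 120) = 442*((132 + 0) + 120) = 442*(132 + 120) = 442*252 = 111384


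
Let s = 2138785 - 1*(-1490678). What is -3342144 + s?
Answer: 287319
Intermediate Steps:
s = 3629463 (s = 2138785 + 1490678 = 3629463)
-3342144 + s = -3342144 + 3629463 = 287319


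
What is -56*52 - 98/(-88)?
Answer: -128079/44 ≈ -2910.9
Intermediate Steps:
-56*52 - 98/(-88) = -2912 - 98*(-1/88) = -2912 + 49/44 = -128079/44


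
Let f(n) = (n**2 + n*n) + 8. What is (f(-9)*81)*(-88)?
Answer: -1211760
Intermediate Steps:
f(n) = 8 + 2*n**2 (f(n) = (n**2 + n**2) + 8 = 2*n**2 + 8 = 8 + 2*n**2)
(f(-9)*81)*(-88) = ((8 + 2*(-9)**2)*81)*(-88) = ((8 + 2*81)*81)*(-88) = ((8 + 162)*81)*(-88) = (170*81)*(-88) = 13770*(-88) = -1211760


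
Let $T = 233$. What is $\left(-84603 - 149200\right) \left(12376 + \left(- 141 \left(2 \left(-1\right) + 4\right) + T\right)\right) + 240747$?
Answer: $-2881848834$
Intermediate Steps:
$\left(-84603 - 149200\right) \left(12376 + \left(- 141 \left(2 \left(-1\right) + 4\right) + T\right)\right) + 240747 = \left(-84603 - 149200\right) \left(12376 + \left(- 141 \left(2 \left(-1\right) + 4\right) + 233\right)\right) + 240747 = \left(-84603 - 149200\right) \left(12376 + \left(- 141 \left(-2 + 4\right) + 233\right)\right) + 240747 = - 233803 \left(12376 + \left(\left(-141\right) 2 + 233\right)\right) + 240747 = - 233803 \left(12376 + \left(-282 + 233\right)\right) + 240747 = - 233803 \left(12376 - 49\right) + 240747 = \left(-233803\right) 12327 + 240747 = -2882089581 + 240747 = -2881848834$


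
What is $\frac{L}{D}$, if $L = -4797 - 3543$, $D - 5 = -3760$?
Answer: $\frac{1668}{751} \approx 2.221$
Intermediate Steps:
$D = -3755$ ($D = 5 - 3760 = -3755$)
$L = -8340$
$\frac{L}{D} = - \frac{8340}{-3755} = \left(-8340\right) \left(- \frac{1}{3755}\right) = \frac{1668}{751}$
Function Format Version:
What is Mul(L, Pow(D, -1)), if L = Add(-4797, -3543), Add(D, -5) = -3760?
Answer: Rational(1668, 751) ≈ 2.2210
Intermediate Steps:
D = -3755 (D = Add(5, -3760) = -3755)
L = -8340
Mul(L, Pow(D, -1)) = Mul(-8340, Pow(-3755, -1)) = Mul(-8340, Rational(-1, 3755)) = Rational(1668, 751)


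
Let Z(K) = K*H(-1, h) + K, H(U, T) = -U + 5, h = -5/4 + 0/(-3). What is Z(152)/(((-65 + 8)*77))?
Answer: -8/33 ≈ -0.24242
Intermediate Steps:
h = -5/4 (h = -5*1/4 + 0*(-1/3) = -5/4 + 0 = -5/4 ≈ -1.2500)
H(U, T) = 5 - U
Z(K) = 7*K (Z(K) = K*(5 - 1*(-1)) + K = K*(5 + 1) + K = K*6 + K = 6*K + K = 7*K)
Z(152)/(((-65 + 8)*77)) = (7*152)/(((-65 + 8)*77)) = 1064/((-57*77)) = 1064/(-4389) = 1064*(-1/4389) = -8/33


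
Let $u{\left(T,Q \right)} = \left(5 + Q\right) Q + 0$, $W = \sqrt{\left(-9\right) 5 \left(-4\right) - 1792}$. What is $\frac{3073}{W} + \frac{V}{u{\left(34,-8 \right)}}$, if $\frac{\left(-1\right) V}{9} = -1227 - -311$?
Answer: $\frac{687}{2} - \frac{3073 i \sqrt{403}}{806} \approx 343.5 - 76.539 i$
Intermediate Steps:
$V = 8244$ ($V = - 9 \left(-1227 - -311\right) = - 9 \left(-1227 + 311\right) = \left(-9\right) \left(-916\right) = 8244$)
$W = 2 i \sqrt{403}$ ($W = \sqrt{\left(-45\right) \left(-4\right) - 1792} = \sqrt{180 - 1792} = \sqrt{-1612} = 2 i \sqrt{403} \approx 40.15 i$)
$u{\left(T,Q \right)} = Q \left(5 + Q\right)$ ($u{\left(T,Q \right)} = Q \left(5 + Q\right) + 0 = Q \left(5 + Q\right)$)
$\frac{3073}{W} + \frac{V}{u{\left(34,-8 \right)}} = \frac{3073}{2 i \sqrt{403}} + \frac{8244}{\left(-8\right) \left(5 - 8\right)} = 3073 \left(- \frac{i \sqrt{403}}{806}\right) + \frac{8244}{\left(-8\right) \left(-3\right)} = - \frac{3073 i \sqrt{403}}{806} + \frac{8244}{24} = - \frac{3073 i \sqrt{403}}{806} + 8244 \cdot \frac{1}{24} = - \frac{3073 i \sqrt{403}}{806} + \frac{687}{2} = \frac{687}{2} - \frac{3073 i \sqrt{403}}{806}$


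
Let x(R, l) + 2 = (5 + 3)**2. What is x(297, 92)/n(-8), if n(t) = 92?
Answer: 31/46 ≈ 0.67391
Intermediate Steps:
x(R, l) = 62 (x(R, l) = -2 + (5 + 3)**2 = -2 + 8**2 = -2 + 64 = 62)
x(297, 92)/n(-8) = 62/92 = 62*(1/92) = 31/46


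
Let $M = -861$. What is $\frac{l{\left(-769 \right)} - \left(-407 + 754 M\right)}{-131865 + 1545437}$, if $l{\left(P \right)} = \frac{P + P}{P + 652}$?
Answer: $\frac{76004855}{165387924} \approx 0.45956$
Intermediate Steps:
$l{\left(P \right)} = \frac{2 P}{652 + P}$
$\frac{l{\left(-769 \right)} - \left(-407 + 754 M\right)}{-131865 + 1545437} = \frac{2 \left(-769\right) \frac{1}{652 - 769} + \left(407 - -649194\right)}{-131865 + 1545437} = \frac{2 \left(-769\right) \frac{1}{-117} + \left(407 + 649194\right)}{1413572} = \left(2 \left(-769\right) \left(- \frac{1}{117}\right) + 649601\right) \frac{1}{1413572} = \left(\frac{1538}{117} + 649601\right) \frac{1}{1413572} = \frac{76004855}{117} \cdot \frac{1}{1413572} = \frac{76004855}{165387924}$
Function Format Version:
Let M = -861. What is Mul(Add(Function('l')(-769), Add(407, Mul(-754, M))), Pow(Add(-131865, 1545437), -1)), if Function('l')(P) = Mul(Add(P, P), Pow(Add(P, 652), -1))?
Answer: Rational(76004855, 165387924) ≈ 0.45956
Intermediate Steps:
Function('l')(P) = Mul(2, P, Pow(Add(652, P), -1)) (Function('l')(P) = Mul(Mul(2, P), Pow(Add(652, P), -1)) = Mul(2, P, Pow(Add(652, P), -1)))
Mul(Add(Function('l')(-769), Add(407, Mul(-754, M))), Pow(Add(-131865, 1545437), -1)) = Mul(Add(Mul(2, -769, Pow(Add(652, -769), -1)), Add(407, Mul(-754, -861))), Pow(Add(-131865, 1545437), -1)) = Mul(Add(Mul(2, -769, Pow(-117, -1)), Add(407, 649194)), Pow(1413572, -1)) = Mul(Add(Mul(2, -769, Rational(-1, 117)), 649601), Rational(1, 1413572)) = Mul(Add(Rational(1538, 117), 649601), Rational(1, 1413572)) = Mul(Rational(76004855, 117), Rational(1, 1413572)) = Rational(76004855, 165387924)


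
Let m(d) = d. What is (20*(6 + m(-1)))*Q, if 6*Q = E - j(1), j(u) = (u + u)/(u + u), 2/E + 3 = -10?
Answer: -250/13 ≈ -19.231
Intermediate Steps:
E = -2/13 (E = 2/(-3 - 10) = 2/(-13) = 2*(-1/13) = -2/13 ≈ -0.15385)
j(u) = 1 (j(u) = (2*u)/((2*u)) = (2*u)*(1/(2*u)) = 1)
Q = -5/26 (Q = (-2/13 - 1*1)/6 = (-2/13 - 1)/6 = (1/6)*(-15/13) = -5/26 ≈ -0.19231)
(20*(6 + m(-1)))*Q = (20*(6 - 1))*(-5/26) = (20*5)*(-5/26) = 100*(-5/26) = -250/13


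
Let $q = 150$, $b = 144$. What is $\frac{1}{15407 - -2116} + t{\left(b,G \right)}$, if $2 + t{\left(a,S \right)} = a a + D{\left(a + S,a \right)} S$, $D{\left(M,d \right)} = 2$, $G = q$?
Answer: $\frac{368578783}{17523} \approx 21034.0$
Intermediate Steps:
$G = 150$
$t{\left(a,S \right)} = -2 + a^{2} + 2 S$ ($t{\left(a,S \right)} = -2 + \left(a a + 2 S\right) = -2 + \left(a^{2} + 2 S\right) = -2 + a^{2} + 2 S$)
$\frac{1}{15407 - -2116} + t{\left(b,G \right)} = \frac{1}{15407 - -2116} + \left(-2 + 144^{2} + 2 \cdot 150\right) = \frac{1}{15407 + 2116} + \left(-2 + 20736 + 300\right) = \frac{1}{17523} + 21034 = \frac{368578783}{17523}$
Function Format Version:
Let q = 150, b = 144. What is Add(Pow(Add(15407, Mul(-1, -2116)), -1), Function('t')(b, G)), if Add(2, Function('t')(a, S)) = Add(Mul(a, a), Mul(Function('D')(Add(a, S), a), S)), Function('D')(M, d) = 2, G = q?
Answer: Rational(368578783, 17523) ≈ 21034.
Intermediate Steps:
G = 150
Function('t')(a, S) = Add(-2, Pow(a, 2), Mul(2, S)) (Function('t')(a, S) = Add(-2, Add(Mul(a, a), Mul(2, S))) = Add(-2, Add(Pow(a, 2), Mul(2, S))) = Add(-2, Pow(a, 2), Mul(2, S)))
Add(Pow(Add(15407, Mul(-1, -2116)), -1), Function('t')(b, G)) = Add(Pow(Add(15407, Mul(-1, -2116)), -1), Add(-2, Pow(144, 2), Mul(2, 150))) = Add(Pow(Add(15407, 2116), -1), Add(-2, 20736, 300)) = Add(Pow(17523, -1), 21034) = Add(Rational(1, 17523), 21034) = Rational(368578783, 17523)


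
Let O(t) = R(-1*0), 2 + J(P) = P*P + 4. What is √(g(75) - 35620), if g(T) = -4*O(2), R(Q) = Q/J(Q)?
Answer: 2*I*√8905 ≈ 188.73*I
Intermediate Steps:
J(P) = 2 + P² (J(P) = -2 + (P*P + 4) = -2 + (P² + 4) = -2 + (4 + P²) = 2 + P²)
R(Q) = Q/(2 + Q²)
O(t) = 0 (O(t) = (-1*0)/(2 + (-1*0)²) = 0/(2 + 0²) = 0/(2 + 0) = 0/2 = 0*(½) = 0)
g(T) = 0 (g(T) = -4*0 = 0)
√(g(75) - 35620) = √(0 - 35620) = √(-35620) = 2*I*√8905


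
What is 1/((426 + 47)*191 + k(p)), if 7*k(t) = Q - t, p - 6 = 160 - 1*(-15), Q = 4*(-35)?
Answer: 7/632080 ≈ 1.1075e-5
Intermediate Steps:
Q = -140
p = 181 (p = 6 + (160 - 1*(-15)) = 6 + (160 + 15) = 6 + 175 = 181)
k(t) = -20 - t/7 (k(t) = (-140 - t)/7 = -20 - t/7)
1/((426 + 47)*191 + k(p)) = 1/((426 + 47)*191 + (-20 - 1/7*181)) = 1/(473*191 + (-20 - 181/7)) = 1/(90343 - 321/7) = 1/(632080/7) = 7/632080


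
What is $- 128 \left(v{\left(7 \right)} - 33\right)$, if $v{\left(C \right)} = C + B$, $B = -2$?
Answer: $3584$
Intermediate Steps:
$v{\left(C \right)} = -2 + C$ ($v{\left(C \right)} = C - 2 = -2 + C$)
$- 128 \left(v{\left(7 \right)} - 33\right) = - 128 \left(\left(-2 + 7\right) - 33\right) = - 128 \left(5 - 33\right) = \left(-128\right) \left(-28\right) = 3584$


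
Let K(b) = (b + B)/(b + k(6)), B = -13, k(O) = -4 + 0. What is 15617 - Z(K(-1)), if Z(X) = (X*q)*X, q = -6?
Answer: 391601/25 ≈ 15664.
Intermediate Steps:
k(O) = -4
K(b) = (-13 + b)/(-4 + b) (K(b) = (b - 13)/(b - 4) = (-13 + b)/(-4 + b))
Z(X) = -6*X² (Z(X) = (X*(-6))*X = (-6*X)*X = -6*X²)
15617 - Z(K(-1)) = 15617 - (-6)*((-13 - 1)/(-4 - 1))² = 15617 - (-6)*(-14/(-5))² = 15617 - (-6)*(-⅕*(-14))² = 15617 - (-6)*(14/5)² = 15617 - (-6)*196/25 = 15617 - 1*(-1176/25) = 15617 + 1176/25 = 391601/25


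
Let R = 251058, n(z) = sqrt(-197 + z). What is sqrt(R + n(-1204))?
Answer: sqrt(251058 + I*sqrt(1401)) ≈ 501.06 + 0.037*I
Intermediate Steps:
sqrt(R + n(-1204)) = sqrt(251058 + sqrt(-197 - 1204)) = sqrt(251058 + sqrt(-1401)) = sqrt(251058 + I*sqrt(1401))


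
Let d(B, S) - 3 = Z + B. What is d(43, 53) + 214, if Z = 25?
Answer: 285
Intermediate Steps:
d(B, S) = 28 + B (d(B, S) = 3 + (25 + B) = 28 + B)
d(43, 53) + 214 = (28 + 43) + 214 = 71 + 214 = 285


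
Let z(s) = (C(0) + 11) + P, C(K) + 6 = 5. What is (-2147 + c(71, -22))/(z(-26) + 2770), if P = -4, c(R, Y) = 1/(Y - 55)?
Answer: -20665/26719 ≈ -0.77342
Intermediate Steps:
C(K) = -1 (C(K) = -6 + 5 = -1)
c(R, Y) = 1/(-55 + Y)
z(s) = 6 (z(s) = (-1 + 11) - 4 = 10 - 4 = 6)
(-2147 + c(71, -22))/(z(-26) + 2770) = (-2147 + 1/(-55 - 22))/(6 + 2770) = (-2147 + 1/(-77))/2776 = (-2147 - 1/77)*(1/2776) = -165320/77*1/2776 = -20665/26719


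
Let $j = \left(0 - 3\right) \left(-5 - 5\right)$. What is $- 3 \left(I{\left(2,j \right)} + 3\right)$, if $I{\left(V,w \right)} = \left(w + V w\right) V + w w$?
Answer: $-3249$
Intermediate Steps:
$j = 30$ ($j = \left(-3\right) \left(-10\right) = 30$)
$I{\left(V,w \right)} = w^{2} + V \left(w + V w\right)$ ($I{\left(V,w \right)} = V \left(w + V w\right) + w^{2} = w^{2} + V \left(w + V w\right)$)
$- 3 \left(I{\left(2,j \right)} + 3\right) = - 3 \left(30 \left(2 + 30 + 2^{2}\right) + 3\right) = - 3 \left(30 \left(2 + 30 + 4\right) + 3\right) = - 3 \left(30 \cdot 36 + 3\right) = - 3 \left(1080 + 3\right) = \left(-3\right) 1083 = -3249$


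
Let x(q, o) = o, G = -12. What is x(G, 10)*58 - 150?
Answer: 430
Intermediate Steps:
x(G, 10)*58 - 150 = 10*58 - 150 = 580 - 150 = 430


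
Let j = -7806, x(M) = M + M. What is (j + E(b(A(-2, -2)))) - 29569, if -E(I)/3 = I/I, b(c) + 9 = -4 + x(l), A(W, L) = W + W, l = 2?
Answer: -37378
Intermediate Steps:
x(M) = 2*M
A(W, L) = 2*W
b(c) = -9 (b(c) = -9 + (-4 + 2*2) = -9 + (-4 + 4) = -9 + 0 = -9)
E(I) = -3 (E(I) = -3*I/I = -3*1 = -3)
(j + E(b(A(-2, -2)))) - 29569 = (-7806 - 3) - 29569 = -7809 - 29569 = -37378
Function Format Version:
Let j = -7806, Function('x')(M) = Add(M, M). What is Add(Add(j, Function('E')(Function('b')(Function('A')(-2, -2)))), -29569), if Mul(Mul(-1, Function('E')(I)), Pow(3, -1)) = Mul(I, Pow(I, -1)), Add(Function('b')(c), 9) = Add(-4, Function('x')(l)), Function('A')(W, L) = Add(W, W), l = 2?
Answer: -37378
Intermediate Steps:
Function('x')(M) = Mul(2, M)
Function('A')(W, L) = Mul(2, W)
Function('b')(c) = -9 (Function('b')(c) = Add(-9, Add(-4, Mul(2, 2))) = Add(-9, Add(-4, 4)) = Add(-9, 0) = -9)
Function('E')(I) = -3 (Function('E')(I) = Mul(-3, Mul(I, Pow(I, -1))) = Mul(-3, 1) = -3)
Add(Add(j, Function('E')(Function('b')(Function('A')(-2, -2)))), -29569) = Add(Add(-7806, -3), -29569) = Add(-7809, -29569) = -37378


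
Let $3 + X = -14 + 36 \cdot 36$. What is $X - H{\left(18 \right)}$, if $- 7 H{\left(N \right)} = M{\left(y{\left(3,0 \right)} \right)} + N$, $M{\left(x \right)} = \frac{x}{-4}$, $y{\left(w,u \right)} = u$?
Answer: $\frac{8971}{7} \approx 1281.6$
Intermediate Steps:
$M{\left(x \right)} = - \frac{x}{4}$ ($M{\left(x \right)} = x \left(- \frac{1}{4}\right) = - \frac{x}{4}$)
$H{\left(N \right)} = - \frac{N}{7}$ ($H{\left(N \right)} = - \frac{\left(- \frac{1}{4}\right) 0 + N}{7} = - \frac{0 + N}{7} = - \frac{N}{7}$)
$X = 1279$ ($X = -3 + \left(-14 + 36 \cdot 36\right) = -3 + \left(-14 + 1296\right) = -3 + 1282 = 1279$)
$X - H{\left(18 \right)} = 1279 - \left(- \frac{1}{7}\right) 18 = 1279 - - \frac{18}{7} = 1279 + \frac{18}{7} = \frac{8971}{7}$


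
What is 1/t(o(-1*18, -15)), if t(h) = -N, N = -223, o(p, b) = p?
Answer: 1/223 ≈ 0.0044843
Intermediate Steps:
t(h) = 223 (t(h) = -1*(-223) = 223)
1/t(o(-1*18, -15)) = 1/223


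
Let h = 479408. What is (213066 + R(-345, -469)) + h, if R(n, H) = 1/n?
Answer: 238903529/345 ≈ 6.9247e+5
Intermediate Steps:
(213066 + R(-345, -469)) + h = (213066 + 1/(-345)) + 479408 = (213066 - 1/345) + 479408 = 73507769/345 + 479408 = 238903529/345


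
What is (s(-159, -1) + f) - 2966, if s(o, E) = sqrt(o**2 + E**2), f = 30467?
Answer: 27501 + sqrt(25282) ≈ 27660.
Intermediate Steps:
s(o, E) = sqrt(E**2 + o**2)
(s(-159, -1) + f) - 2966 = (sqrt((-1)**2 + (-159)**2) + 30467) - 2966 = (sqrt(1 + 25281) + 30467) - 2966 = (sqrt(25282) + 30467) - 2966 = (30467 + sqrt(25282)) - 2966 = 27501 + sqrt(25282)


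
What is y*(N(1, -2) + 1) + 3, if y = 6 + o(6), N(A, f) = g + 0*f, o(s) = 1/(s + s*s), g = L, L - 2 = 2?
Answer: 1391/42 ≈ 33.119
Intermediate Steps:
L = 4 (L = 2 + 2 = 4)
g = 4
o(s) = 1/(s + s²)
N(A, f) = 4 (N(A, f) = 4 + 0*f = 4 + 0 = 4)
y = 253/42 (y = 6 + 1/(6*(1 + 6)) = 6 + (⅙)/7 = 6 + (⅙)*(⅐) = 6 + 1/42 = 253/42 ≈ 6.0238)
y*(N(1, -2) + 1) + 3 = 253*(4 + 1)/42 + 3 = (253/42)*5 + 3 = 1265/42 + 3 = 1391/42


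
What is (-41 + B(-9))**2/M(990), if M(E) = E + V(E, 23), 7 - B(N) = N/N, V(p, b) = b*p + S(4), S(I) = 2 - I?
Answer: 175/3394 ≈ 0.051562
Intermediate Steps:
V(p, b) = -2 + b*p (V(p, b) = b*p + (2 - 1*4) = b*p + (2 - 4) = b*p - 2 = -2 + b*p)
B(N) = 6 (B(N) = 7 - N/N = 7 - 1*1 = 7 - 1 = 6)
M(E) = -2 + 24*E (M(E) = E + (-2 + 23*E) = -2 + 24*E)
(-41 + B(-9))**2/M(990) = (-41 + 6)**2/(-2 + 24*990) = (-35)**2/(-2 + 23760) = 1225/23758 = 1225*(1/23758) = 175/3394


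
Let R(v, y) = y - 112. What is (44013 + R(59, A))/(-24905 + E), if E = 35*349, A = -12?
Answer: -43889/12690 ≈ -3.4585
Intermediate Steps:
R(v, y) = -112 + y
E = 12215
(44013 + R(59, A))/(-24905 + E) = (44013 + (-112 - 12))/(-24905 + 12215) = (44013 - 124)/(-12690) = 43889*(-1/12690) = -43889/12690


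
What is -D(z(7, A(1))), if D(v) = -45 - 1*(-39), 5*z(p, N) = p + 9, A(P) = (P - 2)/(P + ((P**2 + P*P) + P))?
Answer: 6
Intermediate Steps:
A(P) = (-2 + P)/(2*P + 2*P**2) (A(P) = (-2 + P)/(P + ((P**2 + P**2) + P)) = (-2 + P)/(P + (2*P**2 + P)) = (-2 + P)/(P + (P + 2*P**2)) = (-2 + P)/(2*P + 2*P**2))
z(p, N) = 9/5 + p/5 (z(p, N) = (p + 9)/5 = (9 + p)/5 = 9/5 + p/5)
D(v) = -6 (D(v) = -45 + 39 = -6)
-D(z(7, A(1))) = -1*(-6) = 6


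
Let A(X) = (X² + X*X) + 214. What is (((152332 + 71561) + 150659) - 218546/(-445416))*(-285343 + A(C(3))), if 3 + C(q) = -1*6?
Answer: -7923586854258021/74236 ≈ -1.0674e+11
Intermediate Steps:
C(q) = -9 (C(q) = -3 - 1*6 = -3 - 6 = -9)
A(X) = 214 + 2*X² (A(X) = (X² + X²) + 214 = 2*X² + 214 = 214 + 2*X²)
(((152332 + 71561) + 150659) - 218546/(-445416))*(-285343 + A(C(3))) = (((152332 + 71561) + 150659) - 218546/(-445416))*(-285343 + (214 + 2*(-9)²)) = ((223893 + 150659) - 218546*(-1/445416))*(-285343 + (214 + 2*81)) = (374552 + 109273/222708)*(-285343 + (214 + 162)) = 83415836089*(-285343 + 376)/222708 = (83415836089/222708)*(-284967) = -7923586854258021/74236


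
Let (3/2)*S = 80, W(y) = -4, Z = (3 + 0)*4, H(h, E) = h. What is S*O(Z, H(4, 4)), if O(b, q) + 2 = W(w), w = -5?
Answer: -320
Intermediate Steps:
Z = 12 (Z = 3*4 = 12)
O(b, q) = -6 (O(b, q) = -2 - 4 = -6)
S = 160/3 (S = (⅔)*80 = 160/3 ≈ 53.333)
S*O(Z, H(4, 4)) = (160/3)*(-6) = -320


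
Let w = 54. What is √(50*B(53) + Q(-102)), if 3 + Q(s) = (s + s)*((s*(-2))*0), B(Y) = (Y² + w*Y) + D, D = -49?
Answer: 3*√31233 ≈ 530.19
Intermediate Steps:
B(Y) = -49 + Y² + 54*Y (B(Y) = (Y² + 54*Y) - 49 = -49 + Y² + 54*Y)
Q(s) = -3 (Q(s) = -3 + (s + s)*((s*(-2))*0) = -3 + (2*s)*(-2*s*0) = -3 + (2*s)*0 = -3 + 0 = -3)
√(50*B(53) + Q(-102)) = √(50*(-49 + 53² + 54*53) - 3) = √(50*(-49 + 2809 + 2862) - 3) = √(50*5622 - 3) = √(281100 - 3) = √281097 = 3*√31233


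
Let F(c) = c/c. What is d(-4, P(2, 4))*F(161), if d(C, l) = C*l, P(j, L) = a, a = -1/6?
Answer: ⅔ ≈ 0.66667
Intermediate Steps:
a = -⅙ (a = -1*⅙ = -⅙ ≈ -0.16667)
P(j, L) = -⅙
F(c) = 1
d(-4, P(2, 4))*F(161) = -4*(-⅙)*1 = (⅔)*1 = ⅔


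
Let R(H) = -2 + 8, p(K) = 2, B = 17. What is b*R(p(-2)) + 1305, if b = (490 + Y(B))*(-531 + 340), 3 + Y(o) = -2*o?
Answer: -517833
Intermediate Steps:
Y(o) = -3 - 2*o
R(H) = 6
b = -86523 (b = (490 + (-3 - 2*17))*(-531 + 340) = (490 + (-3 - 34))*(-191) = (490 - 37)*(-191) = 453*(-191) = -86523)
b*R(p(-2)) + 1305 = -86523*6 + 1305 = -519138 + 1305 = -517833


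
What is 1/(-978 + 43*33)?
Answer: 1/441 ≈ 0.0022676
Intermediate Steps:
1/(-978 + 43*33) = 1/(-978 + 1419) = 1/441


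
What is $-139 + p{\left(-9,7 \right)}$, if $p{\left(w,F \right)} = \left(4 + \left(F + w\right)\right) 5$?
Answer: $-129$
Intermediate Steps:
$p{\left(w,F \right)} = 20 + 5 F + 5 w$ ($p{\left(w,F \right)} = \left(4 + F + w\right) 5 = 20 + 5 F + 5 w$)
$-139 + p{\left(-9,7 \right)} = -139 + \left(20 + 5 \cdot 7 + 5 \left(-9\right)\right) = -139 + \left(20 + 35 - 45\right) = -139 + 10 = -129$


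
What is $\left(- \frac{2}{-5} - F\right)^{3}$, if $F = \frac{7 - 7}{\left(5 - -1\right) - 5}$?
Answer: $\frac{8}{125} \approx 0.064$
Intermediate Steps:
$F = 0$ ($F = \frac{7 - 7}{\left(5 + 1\right) - 5} = \frac{0}{6 - 5} = \frac{0}{1} = 0 \cdot 1 = 0$)
$\left(- \frac{2}{-5} - F\right)^{3} = \left(- \frac{2}{-5} - 0\right)^{3} = \left(\left(-2\right) \left(- \frac{1}{5}\right) + 0\right)^{3} = \left(\frac{2}{5} + 0\right)^{3} = \left(\frac{2}{5}\right)^{3} = \frac{8}{125}$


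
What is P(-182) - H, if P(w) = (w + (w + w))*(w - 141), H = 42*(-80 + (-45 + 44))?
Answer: 179760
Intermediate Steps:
H = -3402 (H = 42*(-80 - 1) = 42*(-81) = -3402)
P(w) = 3*w*(-141 + w) (P(w) = (w + 2*w)*(-141 + w) = (3*w)*(-141 + w) = 3*w*(-141 + w))
P(-182) - H = 3*(-182)*(-141 - 182) - 1*(-3402) = 3*(-182)*(-323) + 3402 = 176358 + 3402 = 179760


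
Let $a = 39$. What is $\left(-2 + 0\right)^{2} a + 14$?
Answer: $170$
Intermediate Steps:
$\left(-2 + 0\right)^{2} a + 14 = \left(-2 + 0\right)^{2} \cdot 39 + 14 = \left(-2\right)^{2} \cdot 39 + 14 = 4 \cdot 39 + 14 = 156 + 14 = 170$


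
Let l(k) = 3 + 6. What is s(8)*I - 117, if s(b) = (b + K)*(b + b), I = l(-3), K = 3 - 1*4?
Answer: 891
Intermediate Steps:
l(k) = 9
K = -1 (K = 3 - 4 = -1)
I = 9
s(b) = 2*b*(-1 + b) (s(b) = (b - 1)*(b + b) = (-1 + b)*(2*b) = 2*b*(-1 + b))
s(8)*I - 117 = (2*8*(-1 + 8))*9 - 117 = (2*8*7)*9 - 117 = 112*9 - 117 = 1008 - 117 = 891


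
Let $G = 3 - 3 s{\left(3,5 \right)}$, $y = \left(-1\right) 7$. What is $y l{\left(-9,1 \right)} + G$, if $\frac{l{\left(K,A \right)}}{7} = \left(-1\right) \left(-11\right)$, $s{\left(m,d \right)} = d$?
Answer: $-551$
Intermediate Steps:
$l{\left(K,A \right)} = 77$ ($l{\left(K,A \right)} = 7 \left(\left(-1\right) \left(-11\right)\right) = 7 \cdot 11 = 77$)
$y = -7$
$G = -12$ ($G = 3 - 15 = -12$)
$y l{\left(-9,1 \right)} + G = \left(-7\right) 77 - 12 = -539 - 12 = -551$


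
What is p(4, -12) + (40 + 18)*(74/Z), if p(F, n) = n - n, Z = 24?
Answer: 1073/6 ≈ 178.83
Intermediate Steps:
p(F, n) = 0
p(4, -12) + (40 + 18)*(74/Z) = 0 + (40 + 18)*(74/24) = 0 + 58*(74*(1/24)) = 0 + 58*(37/12) = 0 + 1073/6 = 1073/6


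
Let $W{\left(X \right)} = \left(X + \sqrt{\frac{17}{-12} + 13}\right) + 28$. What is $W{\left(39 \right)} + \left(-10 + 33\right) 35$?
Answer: $872 + \frac{\sqrt{417}}{6} \approx 875.4$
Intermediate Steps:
$W{\left(X \right)} = 28 + X + \frac{\sqrt{417}}{6}$ ($W{\left(X \right)} = \left(X + \sqrt{17 \left(- \frac{1}{12}\right) + 13}\right) + 28 = \left(X + \sqrt{- \frac{17}{12} + 13}\right) + 28 = \left(X + \sqrt{\frac{139}{12}}\right) + 28 = \left(X + \frac{\sqrt{417}}{6}\right) + 28 = 28 + X + \frac{\sqrt{417}}{6}$)
$W{\left(39 \right)} + \left(-10 + 33\right) 35 = \left(28 + 39 + \frac{\sqrt{417}}{6}\right) + \left(-10 + 33\right) 35 = \left(67 + \frac{\sqrt{417}}{6}\right) + 23 \cdot 35 = \left(67 + \frac{\sqrt{417}}{6}\right) + 805 = 872 + \frac{\sqrt{417}}{6}$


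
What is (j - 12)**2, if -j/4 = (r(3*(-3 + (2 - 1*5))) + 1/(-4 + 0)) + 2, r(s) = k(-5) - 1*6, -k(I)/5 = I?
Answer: 9025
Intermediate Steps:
k(I) = -5*I
r(s) = 19 (r(s) = -5*(-5) - 1*6 = 25 - 6 = 19)
j = -83 (j = -4*((19 + 1/(-4 + 0)) + 2) = -4*((19 + 1/(-4)) + 2) = -4*((19 - 1/4) + 2) = -4*(75/4 + 2) = -4*83/4 = -83)
(j - 12)**2 = (-83 - 12)**2 = (-95)**2 = 9025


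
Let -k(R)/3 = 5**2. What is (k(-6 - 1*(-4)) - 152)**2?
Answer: 51529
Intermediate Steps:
k(R) = -75 (k(R) = -3*5**2 = -3*25 = -75)
(k(-6 - 1*(-4)) - 152)**2 = (-75 - 152)**2 = (-227)**2 = 51529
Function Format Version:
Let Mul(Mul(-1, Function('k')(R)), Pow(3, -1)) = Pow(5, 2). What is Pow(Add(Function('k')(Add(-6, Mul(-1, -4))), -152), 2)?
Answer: 51529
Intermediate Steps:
Function('k')(R) = -75 (Function('k')(R) = Mul(-3, Pow(5, 2)) = Mul(-3, 25) = -75)
Pow(Add(Function('k')(Add(-6, Mul(-1, -4))), -152), 2) = Pow(Add(-75, -152), 2) = Pow(-227, 2) = 51529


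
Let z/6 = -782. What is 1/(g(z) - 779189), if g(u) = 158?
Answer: -1/779031 ≈ -1.2836e-6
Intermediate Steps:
z = -4692 (z = 6*(-782) = -4692)
1/(g(z) - 779189) = 1/(158 - 779189) = 1/(-779031) = -1/779031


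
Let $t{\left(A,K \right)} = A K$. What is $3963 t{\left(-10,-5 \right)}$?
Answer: $198150$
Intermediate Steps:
$3963 t{\left(-10,-5 \right)} = 3963 \left(\left(-10\right) \left(-5\right)\right) = 3963 \cdot 50 = 198150$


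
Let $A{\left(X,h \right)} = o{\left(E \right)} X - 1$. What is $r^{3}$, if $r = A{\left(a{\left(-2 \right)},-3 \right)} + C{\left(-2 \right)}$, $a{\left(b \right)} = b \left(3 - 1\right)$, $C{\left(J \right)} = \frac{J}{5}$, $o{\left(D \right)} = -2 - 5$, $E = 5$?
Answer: $\frac{2352637}{125} \approx 18821.0$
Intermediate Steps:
$o{\left(D \right)} = -7$
$C{\left(J \right)} = \frac{J}{5}$ ($C{\left(J \right)} = J \frac{1}{5} = \frac{J}{5}$)
$a{\left(b \right)} = 2 b$ ($a{\left(b \right)} = b 2 = 2 b$)
$A{\left(X,h \right)} = -1 - 7 X$ ($A{\left(X,h \right)} = - 7 X - 1 = -1 - 7 X$)
$r = \frac{133}{5}$ ($r = \left(-1 - 7 \cdot 2 \left(-2\right)\right) + \frac{1}{5} \left(-2\right) = \left(-1 - -28\right) - \frac{2}{5} = \left(-1 + 28\right) - \frac{2}{5} = 27 - \frac{2}{5} = \frac{133}{5} \approx 26.6$)
$r^{3} = \left(\frac{133}{5}\right)^{3} = \frac{2352637}{125}$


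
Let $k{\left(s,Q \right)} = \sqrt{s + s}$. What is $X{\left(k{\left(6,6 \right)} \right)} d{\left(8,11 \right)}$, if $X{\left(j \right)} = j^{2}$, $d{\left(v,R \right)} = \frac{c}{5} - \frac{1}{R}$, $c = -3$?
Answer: $- \frac{456}{55} \approx -8.2909$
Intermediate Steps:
$d{\left(v,R \right)} = - \frac{3}{5} - \frac{1}{R}$
$k{\left(s,Q \right)} = \sqrt{2} \sqrt{s}$ ($k{\left(s,Q \right)} = \sqrt{2 s} = \sqrt{2} \sqrt{s}$)
$X{\left(k{\left(6,6 \right)} \right)} d{\left(8,11 \right)} = \left(\sqrt{2} \sqrt{6}\right)^{2} \left(- \frac{3}{5} - \frac{1}{11}\right) = \left(2 \sqrt{3}\right)^{2} \left(- \frac{3}{5} - \frac{1}{11}\right) = 12 \left(- \frac{3}{5} - \frac{1}{11}\right) = 12 \left(- \frac{38}{55}\right) = - \frac{456}{55}$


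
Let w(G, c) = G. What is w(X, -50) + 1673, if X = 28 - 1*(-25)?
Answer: 1726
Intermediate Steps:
X = 53 (X = 28 + 25 = 53)
w(X, -50) + 1673 = 53 + 1673 = 1726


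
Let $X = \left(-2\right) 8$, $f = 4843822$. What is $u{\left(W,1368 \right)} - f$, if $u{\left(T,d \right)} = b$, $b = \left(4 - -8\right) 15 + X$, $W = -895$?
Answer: $-4843658$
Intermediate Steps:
$X = -16$
$b = 164$ ($b = \left(4 - -8\right) 15 - 16 = \left(4 + 8\right) 15 - 16 = 12 \cdot 15 - 16 = 180 - 16 = 164$)
$u{\left(T,d \right)} = 164$
$u{\left(W,1368 \right)} - f = 164 - 4843822 = -4843658$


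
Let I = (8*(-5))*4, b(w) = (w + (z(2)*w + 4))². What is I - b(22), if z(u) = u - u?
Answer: -836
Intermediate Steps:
z(u) = 0
b(w) = (4 + w)² (b(w) = (w + (0*w + 4))² = (w + (0 + 4))² = (w + 4)² = (4 + w)²)
I = -160 (I = -40*4 = -160)
I - b(22) = -160 - (4 + 22)² = -160 - 1*26² = -160 - 1*676 = -160 - 676 = -836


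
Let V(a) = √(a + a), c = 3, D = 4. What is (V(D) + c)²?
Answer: 17 + 12*√2 ≈ 33.971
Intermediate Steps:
V(a) = √2*√a (V(a) = √(2*a) = √2*√a)
(V(D) + c)² = (√2*√4 + 3)² = (√2*2 + 3)² = (2*√2 + 3)² = (3 + 2*√2)²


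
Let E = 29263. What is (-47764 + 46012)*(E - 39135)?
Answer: 17295744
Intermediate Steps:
(-47764 + 46012)*(E - 39135) = (-47764 + 46012)*(29263 - 39135) = -1752*(-9872) = 17295744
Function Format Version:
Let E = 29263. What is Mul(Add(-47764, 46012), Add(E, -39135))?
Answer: 17295744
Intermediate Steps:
Mul(Add(-47764, 46012), Add(E, -39135)) = Mul(Add(-47764, 46012), Add(29263, -39135)) = Mul(-1752, -9872) = 17295744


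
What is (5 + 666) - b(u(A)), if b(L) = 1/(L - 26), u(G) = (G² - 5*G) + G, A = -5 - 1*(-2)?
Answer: 3356/5 ≈ 671.20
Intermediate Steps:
A = -3 (A = -5 + 2 = -3)
u(G) = G² - 4*G
b(L) = 1/(-26 + L)
(5 + 666) - b(u(A)) = (5 + 666) - 1/(-26 - 3*(-4 - 3)) = 671 - 1/(-26 - 3*(-7)) = 671 - 1/(-26 + 21) = 671 - 1/(-5) = 671 - 1*(-⅕) = 671 + ⅕ = 3356/5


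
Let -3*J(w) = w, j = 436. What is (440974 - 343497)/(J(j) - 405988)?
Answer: -292431/1218400 ≈ -0.24001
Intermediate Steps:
J(w) = -w/3
(440974 - 343497)/(J(j) - 405988) = (440974 - 343497)/(-1/3*436 - 405988) = 97477/(-436/3 - 405988) = 97477/(-1218400/3) = 97477*(-3/1218400) = -292431/1218400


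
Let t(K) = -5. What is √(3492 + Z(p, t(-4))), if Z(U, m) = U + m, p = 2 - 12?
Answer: √3477 ≈ 58.966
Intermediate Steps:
p = -10
√(3492 + Z(p, t(-4))) = √(3492 + (-10 - 5)) = √(3492 - 15) = √3477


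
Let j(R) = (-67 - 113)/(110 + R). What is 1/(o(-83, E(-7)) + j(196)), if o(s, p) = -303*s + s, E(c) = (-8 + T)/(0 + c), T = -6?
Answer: 17/426112 ≈ 3.9896e-5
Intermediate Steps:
E(c) = -14/c (E(c) = (-8 - 6)/(0 + c) = -14/c)
o(s, p) = -302*s
j(R) = -180/(110 + R)
1/(o(-83, E(-7)) + j(196)) = 1/(-302*(-83) - 180/(110 + 196)) = 1/(25066 - 180/306) = 1/(25066 - 180*1/306) = 1/(25066 - 10/17) = 1/(426112/17) = 17/426112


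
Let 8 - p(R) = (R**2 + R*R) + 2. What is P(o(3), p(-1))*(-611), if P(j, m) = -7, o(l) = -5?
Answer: 4277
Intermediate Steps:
p(R) = 6 - 2*R**2 (p(R) = 8 - ((R**2 + R*R) + 2) = 8 - ((R**2 + R**2) + 2) = 8 - (2*R**2 + 2) = 8 - (2 + 2*R**2) = 8 + (-2 - 2*R**2) = 6 - 2*R**2)
P(o(3), p(-1))*(-611) = -7*(-611) = 4277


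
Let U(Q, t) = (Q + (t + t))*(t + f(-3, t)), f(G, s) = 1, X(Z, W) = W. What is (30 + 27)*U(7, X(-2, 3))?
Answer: 2964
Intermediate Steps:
U(Q, t) = (1 + t)*(Q + 2*t) (U(Q, t) = (Q + (t + t))*(t + 1) = (Q + 2*t)*(1 + t) = (1 + t)*(Q + 2*t))
(30 + 27)*U(7, X(-2, 3)) = (30 + 27)*(7 + 2*3 + 2*3² + 7*3) = 57*(7 + 6 + 2*9 + 21) = 57*(7 + 6 + 18 + 21) = 57*52 = 2964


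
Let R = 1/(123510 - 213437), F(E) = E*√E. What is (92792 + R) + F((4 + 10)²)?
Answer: 8591265871/89927 ≈ 95536.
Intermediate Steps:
F(E) = E^(3/2)
R = -1/89927 (R = 1/(-89927) = -1/89927 ≈ -1.1120e-5)
(92792 + R) + F((4 + 10)²) = (92792 - 1/89927) + ((4 + 10)²)^(3/2) = 8344506183/89927 + (14²)^(3/2) = 8344506183/89927 + 196^(3/2) = 8344506183/89927 + 2744 = 8591265871/89927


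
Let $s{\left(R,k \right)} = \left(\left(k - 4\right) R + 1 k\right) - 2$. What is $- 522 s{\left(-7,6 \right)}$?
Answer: $5220$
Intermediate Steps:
$s{\left(R,k \right)} = -2 + k + R \left(-4 + k\right)$ ($s{\left(R,k \right)} = \left(\left(k - 4\right) R + k\right) - 2 = \left(\left(-4 + k\right) R + k\right) - 2 = \left(R \left(-4 + k\right) + k\right) - 2 = \left(k + R \left(-4 + k\right)\right) - 2 = -2 + k + R \left(-4 + k\right)$)
$- 522 s{\left(-7,6 \right)} = - 522 \left(-2 + 6 - -28 - 42\right) = - 522 \left(-2 + 6 + 28 - 42\right) = \left(-522\right) \left(-10\right) = 5220$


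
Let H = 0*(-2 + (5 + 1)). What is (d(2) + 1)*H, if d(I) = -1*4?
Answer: 0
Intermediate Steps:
d(I) = -4
H = 0 (H = 0*(-2 + 6) = 0*4 = 0)
(d(2) + 1)*H = (-4 + 1)*0 = -3*0 = 0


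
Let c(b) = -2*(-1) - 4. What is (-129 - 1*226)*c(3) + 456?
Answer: 1166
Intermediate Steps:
c(b) = -2 (c(b) = 2 - 4 = -2)
(-129 - 1*226)*c(3) + 456 = (-129 - 1*226)*(-2) + 456 = (-129 - 226)*(-2) + 456 = -355*(-2) + 456 = 710 + 456 = 1166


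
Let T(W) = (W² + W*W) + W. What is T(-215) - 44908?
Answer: 47327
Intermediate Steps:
T(W) = W + 2*W² (T(W) = (W² + W²) + W = 2*W² + W = W + 2*W²)
T(-215) - 44908 = -215*(1 + 2*(-215)) - 44908 = -215*(1 - 430) - 44908 = -215*(-429) - 44908 = 92235 - 44908 = 47327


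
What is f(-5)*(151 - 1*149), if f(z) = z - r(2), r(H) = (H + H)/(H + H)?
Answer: -12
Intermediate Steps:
r(H) = 1 (r(H) = (2*H)/((2*H)) = (2*H)*(1/(2*H)) = 1)
f(z) = -1 + z (f(z) = z - 1*1 = z - 1 = -1 + z)
f(-5)*(151 - 1*149) = (-1 - 5)*(151 - 1*149) = -6*(151 - 149) = -6*2 = -12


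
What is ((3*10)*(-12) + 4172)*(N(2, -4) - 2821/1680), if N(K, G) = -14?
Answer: -3586139/60 ≈ -59769.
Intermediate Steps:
((3*10)*(-12) + 4172)*(N(2, -4) - 2821/1680) = ((3*10)*(-12) + 4172)*(-14 - 2821/1680) = (30*(-12) + 4172)*(-14 - 2821*1/1680) = (-360 + 4172)*(-14 - 403/240) = 3812*(-3763/240) = -3586139/60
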